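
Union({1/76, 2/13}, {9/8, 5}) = {1/76, 2/13, 9/8, 5}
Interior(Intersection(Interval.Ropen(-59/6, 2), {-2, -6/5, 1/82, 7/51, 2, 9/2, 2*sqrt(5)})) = EmptySet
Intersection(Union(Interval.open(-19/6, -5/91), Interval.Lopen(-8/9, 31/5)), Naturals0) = Range(0, 7, 1)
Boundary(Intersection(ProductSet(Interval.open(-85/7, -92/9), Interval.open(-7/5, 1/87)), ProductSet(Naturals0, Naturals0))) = EmptySet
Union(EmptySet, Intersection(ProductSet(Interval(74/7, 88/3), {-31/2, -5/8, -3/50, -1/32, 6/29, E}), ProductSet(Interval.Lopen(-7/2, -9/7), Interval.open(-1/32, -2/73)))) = EmptySet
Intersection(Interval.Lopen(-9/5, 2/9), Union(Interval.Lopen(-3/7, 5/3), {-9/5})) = Interval.Lopen(-3/7, 2/9)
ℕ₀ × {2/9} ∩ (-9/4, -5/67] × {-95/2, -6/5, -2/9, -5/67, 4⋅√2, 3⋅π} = ∅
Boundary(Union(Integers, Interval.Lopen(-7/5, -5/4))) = Union(Complement(Integers, Interval.open(-7/5, -5/4)), {-7/5, -5/4})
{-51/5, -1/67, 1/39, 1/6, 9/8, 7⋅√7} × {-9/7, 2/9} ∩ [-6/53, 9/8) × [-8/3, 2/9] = {-1/67, 1/39, 1/6} × {-9/7, 2/9}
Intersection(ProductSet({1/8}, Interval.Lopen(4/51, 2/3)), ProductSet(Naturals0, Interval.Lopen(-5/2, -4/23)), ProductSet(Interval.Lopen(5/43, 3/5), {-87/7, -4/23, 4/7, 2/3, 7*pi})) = EmptySet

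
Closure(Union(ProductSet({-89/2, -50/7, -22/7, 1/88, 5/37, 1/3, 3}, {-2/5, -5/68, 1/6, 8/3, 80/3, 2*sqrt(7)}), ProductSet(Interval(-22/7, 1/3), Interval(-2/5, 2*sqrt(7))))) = Union(ProductSet({-89/2, -50/7, -22/7, 1/88, 5/37, 1/3, 3}, {-2/5, -5/68, 1/6, 8/3, 80/3, 2*sqrt(7)}), ProductSet(Interval(-22/7, 1/3), Interval(-2/5, 2*sqrt(7))))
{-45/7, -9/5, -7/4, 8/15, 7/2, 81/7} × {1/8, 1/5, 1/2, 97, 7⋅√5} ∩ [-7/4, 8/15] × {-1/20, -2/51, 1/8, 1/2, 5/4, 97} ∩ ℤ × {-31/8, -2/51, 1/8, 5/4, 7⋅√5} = ∅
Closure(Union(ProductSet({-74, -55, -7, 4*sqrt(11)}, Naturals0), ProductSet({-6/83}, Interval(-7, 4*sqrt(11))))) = Union(ProductSet({-6/83}, Interval(-7, 4*sqrt(11))), ProductSet({-74, -55, -7, 4*sqrt(11)}, Naturals0))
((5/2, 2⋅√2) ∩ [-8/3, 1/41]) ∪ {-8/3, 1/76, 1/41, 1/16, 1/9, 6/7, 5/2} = {-8/3, 1/76, 1/41, 1/16, 1/9, 6/7, 5/2}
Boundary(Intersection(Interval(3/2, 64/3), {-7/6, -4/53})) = EmptySet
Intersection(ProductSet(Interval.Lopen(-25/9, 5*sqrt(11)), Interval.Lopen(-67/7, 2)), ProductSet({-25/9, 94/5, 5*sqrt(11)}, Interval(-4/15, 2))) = ProductSet({5*sqrt(11)}, Interval(-4/15, 2))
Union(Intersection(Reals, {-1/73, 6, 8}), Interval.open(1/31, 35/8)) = Union({-1/73, 6, 8}, Interval.open(1/31, 35/8))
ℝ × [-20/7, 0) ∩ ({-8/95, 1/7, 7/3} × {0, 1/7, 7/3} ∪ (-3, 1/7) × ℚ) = (-3, 1/7) × (ℚ ∩ [-20/7, 0))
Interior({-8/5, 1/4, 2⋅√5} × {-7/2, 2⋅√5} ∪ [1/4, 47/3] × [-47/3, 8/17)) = (1/4, 47/3) × (-47/3, 8/17)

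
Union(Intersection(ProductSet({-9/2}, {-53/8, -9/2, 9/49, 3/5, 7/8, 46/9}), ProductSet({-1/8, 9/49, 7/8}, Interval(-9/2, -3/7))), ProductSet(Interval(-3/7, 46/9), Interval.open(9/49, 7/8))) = ProductSet(Interval(-3/7, 46/9), Interval.open(9/49, 7/8))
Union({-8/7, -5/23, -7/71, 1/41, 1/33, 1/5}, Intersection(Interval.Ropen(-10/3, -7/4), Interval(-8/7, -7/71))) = {-8/7, -5/23, -7/71, 1/41, 1/33, 1/5}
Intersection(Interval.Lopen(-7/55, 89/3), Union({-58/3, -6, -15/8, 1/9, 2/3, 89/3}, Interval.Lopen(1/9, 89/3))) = Interval(1/9, 89/3)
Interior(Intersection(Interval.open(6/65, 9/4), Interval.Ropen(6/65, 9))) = Interval.open(6/65, 9/4)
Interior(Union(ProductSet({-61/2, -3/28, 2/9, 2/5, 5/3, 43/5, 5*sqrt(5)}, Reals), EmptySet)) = EmptySet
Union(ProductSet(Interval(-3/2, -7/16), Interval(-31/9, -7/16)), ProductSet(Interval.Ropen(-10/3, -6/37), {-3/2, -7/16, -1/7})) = Union(ProductSet(Interval.Ropen(-10/3, -6/37), {-3/2, -7/16, -1/7}), ProductSet(Interval(-3/2, -7/16), Interval(-31/9, -7/16)))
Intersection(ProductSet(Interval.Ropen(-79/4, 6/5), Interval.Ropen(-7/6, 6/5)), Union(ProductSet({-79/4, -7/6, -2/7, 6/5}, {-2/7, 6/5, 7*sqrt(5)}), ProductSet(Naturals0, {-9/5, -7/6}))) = Union(ProductSet({-79/4, -7/6, -2/7}, {-2/7}), ProductSet(Range(0, 2, 1), {-7/6}))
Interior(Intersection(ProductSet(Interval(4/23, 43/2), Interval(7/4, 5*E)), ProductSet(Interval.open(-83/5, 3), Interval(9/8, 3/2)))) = EmptySet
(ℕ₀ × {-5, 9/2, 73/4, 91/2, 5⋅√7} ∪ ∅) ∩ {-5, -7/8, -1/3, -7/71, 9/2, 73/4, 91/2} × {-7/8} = ∅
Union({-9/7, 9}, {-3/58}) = {-9/7, -3/58, 9}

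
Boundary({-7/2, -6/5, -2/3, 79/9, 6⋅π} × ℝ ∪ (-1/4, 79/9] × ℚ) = ({-7/2, -6/5, -2/3, 6⋅π} ∪ [-1/4, 79/9]) × ℝ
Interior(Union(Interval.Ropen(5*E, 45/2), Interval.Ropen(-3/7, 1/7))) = Union(Interval.open(-3/7, 1/7), Interval.open(5*E, 45/2))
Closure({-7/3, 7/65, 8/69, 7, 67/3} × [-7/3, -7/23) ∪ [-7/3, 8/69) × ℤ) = ([-7/3, 8/69] × ℤ) ∪ ({-7/3, 7/65, 8/69, 7, 67/3} × [-7/3, -7/23])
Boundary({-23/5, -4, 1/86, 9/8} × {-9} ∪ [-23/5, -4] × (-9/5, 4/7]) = ({-23/5, -4, 1/86, 9/8} × {-9}) ∪ ({-23/5, -4} × [-9/5, 4/7]) ∪ ([-23/5, -4] × {-9/5, 4/7})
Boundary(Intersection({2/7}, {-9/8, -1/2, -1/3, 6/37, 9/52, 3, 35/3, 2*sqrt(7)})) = EmptySet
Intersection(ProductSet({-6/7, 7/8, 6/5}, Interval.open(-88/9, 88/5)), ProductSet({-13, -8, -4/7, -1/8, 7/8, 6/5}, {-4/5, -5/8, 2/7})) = ProductSet({7/8, 6/5}, {-4/5, -5/8, 2/7})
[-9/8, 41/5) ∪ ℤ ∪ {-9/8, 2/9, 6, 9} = ℤ ∪ [-9/8, 41/5)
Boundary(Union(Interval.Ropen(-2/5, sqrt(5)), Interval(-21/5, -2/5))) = {-21/5, sqrt(5)}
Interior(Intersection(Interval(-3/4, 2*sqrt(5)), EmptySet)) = EmptySet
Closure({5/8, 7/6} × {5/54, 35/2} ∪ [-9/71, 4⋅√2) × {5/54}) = ({5/8, 7/6} × {5/54, 35/2}) ∪ ([-9/71, 4⋅√2] × {5/54})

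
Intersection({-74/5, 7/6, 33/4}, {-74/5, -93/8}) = {-74/5}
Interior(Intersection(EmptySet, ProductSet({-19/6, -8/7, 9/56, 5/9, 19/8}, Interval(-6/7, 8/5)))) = EmptySet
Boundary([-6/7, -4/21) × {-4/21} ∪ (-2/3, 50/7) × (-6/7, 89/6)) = ([-6/7, -2/3] × {-4/21}) ∪ ({-2/3, 50/7} × [-6/7, 89/6]) ∪ ([-2/3, 50/7] × {-6/7, 89/6})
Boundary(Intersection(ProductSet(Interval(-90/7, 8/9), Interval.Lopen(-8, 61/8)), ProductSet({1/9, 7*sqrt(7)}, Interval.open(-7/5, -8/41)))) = ProductSet({1/9}, Interval(-7/5, -8/41))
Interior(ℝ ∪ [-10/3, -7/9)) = (-∞, ∞)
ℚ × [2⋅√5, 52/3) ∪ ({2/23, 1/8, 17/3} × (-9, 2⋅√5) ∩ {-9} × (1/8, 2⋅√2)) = ℚ × [2⋅√5, 52/3)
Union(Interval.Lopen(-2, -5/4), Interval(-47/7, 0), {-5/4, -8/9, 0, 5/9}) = Union({5/9}, Interval(-47/7, 0))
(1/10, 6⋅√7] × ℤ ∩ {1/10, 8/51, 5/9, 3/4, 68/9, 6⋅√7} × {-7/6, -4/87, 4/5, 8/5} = ∅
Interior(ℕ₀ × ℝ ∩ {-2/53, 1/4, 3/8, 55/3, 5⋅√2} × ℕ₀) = ∅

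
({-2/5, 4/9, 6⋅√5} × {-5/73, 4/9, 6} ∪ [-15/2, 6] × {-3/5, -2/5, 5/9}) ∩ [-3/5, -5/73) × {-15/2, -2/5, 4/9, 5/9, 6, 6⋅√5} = ({-2/5} × {4/9, 6}) ∪ ([-3/5, -5/73) × {-2/5, 5/9})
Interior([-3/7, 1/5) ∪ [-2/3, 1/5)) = (-2/3, 1/5)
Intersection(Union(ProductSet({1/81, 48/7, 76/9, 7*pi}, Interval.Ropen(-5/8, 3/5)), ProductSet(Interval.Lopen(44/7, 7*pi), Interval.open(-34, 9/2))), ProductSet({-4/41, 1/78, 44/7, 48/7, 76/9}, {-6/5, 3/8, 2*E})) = ProductSet({48/7, 76/9}, {-6/5, 3/8})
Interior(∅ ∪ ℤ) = ∅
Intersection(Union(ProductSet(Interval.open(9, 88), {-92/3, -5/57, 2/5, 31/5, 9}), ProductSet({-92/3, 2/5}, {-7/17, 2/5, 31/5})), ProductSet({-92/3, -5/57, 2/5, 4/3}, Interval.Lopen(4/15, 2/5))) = ProductSet({-92/3, 2/5}, {2/5})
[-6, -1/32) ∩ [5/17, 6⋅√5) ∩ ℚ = ∅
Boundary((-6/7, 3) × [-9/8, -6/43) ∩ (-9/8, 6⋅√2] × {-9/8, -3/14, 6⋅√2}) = [-6/7, 3] × {-9/8, -3/14}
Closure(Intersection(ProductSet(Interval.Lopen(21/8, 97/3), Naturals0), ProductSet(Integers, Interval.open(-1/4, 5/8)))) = ProductSet(Range(3, 33, 1), Range(0, 1, 1))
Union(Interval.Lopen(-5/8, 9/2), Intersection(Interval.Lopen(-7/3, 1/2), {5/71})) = Interval.Lopen(-5/8, 9/2)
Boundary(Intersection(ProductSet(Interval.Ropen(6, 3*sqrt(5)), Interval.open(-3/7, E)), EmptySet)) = EmptySet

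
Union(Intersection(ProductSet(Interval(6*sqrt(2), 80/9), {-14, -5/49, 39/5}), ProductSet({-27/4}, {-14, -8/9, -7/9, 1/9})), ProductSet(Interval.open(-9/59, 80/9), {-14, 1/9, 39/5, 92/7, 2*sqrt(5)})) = ProductSet(Interval.open(-9/59, 80/9), {-14, 1/9, 39/5, 92/7, 2*sqrt(5)})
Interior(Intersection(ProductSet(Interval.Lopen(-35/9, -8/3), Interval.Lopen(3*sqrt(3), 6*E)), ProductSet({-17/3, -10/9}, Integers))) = EmptySet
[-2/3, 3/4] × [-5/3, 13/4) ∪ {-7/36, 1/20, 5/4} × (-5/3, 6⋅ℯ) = ([-2/3, 3/4] × [-5/3, 13/4)) ∪ ({-7/36, 1/20, 5/4} × (-5/3, 6⋅ℯ))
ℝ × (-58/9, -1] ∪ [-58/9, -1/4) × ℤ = ([-58/9, -1/4) × ℤ) ∪ (ℝ × (-58/9, -1])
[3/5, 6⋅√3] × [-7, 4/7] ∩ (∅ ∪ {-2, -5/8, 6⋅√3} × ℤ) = {6⋅√3} × {-7, -6, …, 0}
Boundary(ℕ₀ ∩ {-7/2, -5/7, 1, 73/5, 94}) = {1, 94}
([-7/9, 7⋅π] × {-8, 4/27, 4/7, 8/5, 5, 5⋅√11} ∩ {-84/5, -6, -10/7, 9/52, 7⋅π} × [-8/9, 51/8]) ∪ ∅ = {9/52, 7⋅π} × {4/27, 4/7, 8/5, 5}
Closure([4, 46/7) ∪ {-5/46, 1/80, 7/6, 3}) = {-5/46, 1/80, 7/6, 3} ∪ [4, 46/7]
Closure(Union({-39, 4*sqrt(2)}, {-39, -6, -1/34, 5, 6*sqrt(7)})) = {-39, -6, -1/34, 5, 4*sqrt(2), 6*sqrt(7)}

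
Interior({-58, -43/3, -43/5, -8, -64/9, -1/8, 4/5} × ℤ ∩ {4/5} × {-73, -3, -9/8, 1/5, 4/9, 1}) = ∅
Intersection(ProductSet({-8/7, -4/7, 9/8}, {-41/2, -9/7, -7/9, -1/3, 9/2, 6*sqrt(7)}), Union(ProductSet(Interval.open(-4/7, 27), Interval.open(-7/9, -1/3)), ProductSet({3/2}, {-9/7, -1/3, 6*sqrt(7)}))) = EmptySet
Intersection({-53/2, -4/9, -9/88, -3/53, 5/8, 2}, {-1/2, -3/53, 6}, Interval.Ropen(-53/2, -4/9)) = EmptySet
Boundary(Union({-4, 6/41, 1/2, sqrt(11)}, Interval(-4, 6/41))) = {-4, 6/41, 1/2, sqrt(11)}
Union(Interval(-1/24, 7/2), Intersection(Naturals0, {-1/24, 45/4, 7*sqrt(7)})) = Interval(-1/24, 7/2)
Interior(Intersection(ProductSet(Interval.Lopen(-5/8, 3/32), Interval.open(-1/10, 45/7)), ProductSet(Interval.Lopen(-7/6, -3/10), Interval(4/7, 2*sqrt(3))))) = ProductSet(Interval.open(-5/8, -3/10), Interval.open(4/7, 2*sqrt(3)))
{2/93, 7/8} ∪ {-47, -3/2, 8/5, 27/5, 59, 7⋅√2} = {-47, -3/2, 2/93, 7/8, 8/5, 27/5, 59, 7⋅√2}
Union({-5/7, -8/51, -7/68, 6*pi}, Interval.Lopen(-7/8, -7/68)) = Union({6*pi}, Interval.Lopen(-7/8, -7/68))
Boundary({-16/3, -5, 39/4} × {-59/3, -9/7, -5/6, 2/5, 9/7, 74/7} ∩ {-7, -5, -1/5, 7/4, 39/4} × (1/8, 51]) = {-5, 39/4} × {2/5, 9/7, 74/7}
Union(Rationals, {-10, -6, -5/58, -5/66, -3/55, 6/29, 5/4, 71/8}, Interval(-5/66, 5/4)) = Union(Interval(-5/66, 5/4), Rationals)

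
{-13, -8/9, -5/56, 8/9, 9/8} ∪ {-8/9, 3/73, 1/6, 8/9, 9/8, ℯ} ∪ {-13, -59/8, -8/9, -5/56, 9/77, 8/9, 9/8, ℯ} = {-13, -59/8, -8/9, -5/56, 3/73, 9/77, 1/6, 8/9, 9/8, ℯ}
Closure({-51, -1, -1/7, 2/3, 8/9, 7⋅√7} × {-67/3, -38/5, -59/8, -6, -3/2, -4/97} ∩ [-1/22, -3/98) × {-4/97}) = ∅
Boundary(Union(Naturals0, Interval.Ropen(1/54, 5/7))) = Union(Complement(Naturals0, Interval.open(1/54, 5/7)), {1/54, 5/7})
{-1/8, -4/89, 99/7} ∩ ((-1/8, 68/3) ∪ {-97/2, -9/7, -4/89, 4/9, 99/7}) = {-4/89, 99/7}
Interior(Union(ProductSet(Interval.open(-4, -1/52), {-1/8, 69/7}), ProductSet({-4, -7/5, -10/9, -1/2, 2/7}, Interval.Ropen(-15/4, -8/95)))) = EmptySet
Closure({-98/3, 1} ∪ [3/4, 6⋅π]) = {-98/3} ∪ [3/4, 6⋅π]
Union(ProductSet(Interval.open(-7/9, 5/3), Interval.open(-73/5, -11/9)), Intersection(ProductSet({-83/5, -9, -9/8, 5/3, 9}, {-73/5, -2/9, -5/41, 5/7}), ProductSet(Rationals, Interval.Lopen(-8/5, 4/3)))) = Union(ProductSet({-83/5, -9, -9/8, 5/3, 9}, {-2/9, -5/41, 5/7}), ProductSet(Interval.open(-7/9, 5/3), Interval.open(-73/5, -11/9)))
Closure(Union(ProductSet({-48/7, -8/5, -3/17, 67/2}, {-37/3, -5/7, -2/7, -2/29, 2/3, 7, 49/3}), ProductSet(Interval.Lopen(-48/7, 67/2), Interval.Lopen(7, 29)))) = Union(ProductSet({-48/7, 67/2}, Union({-37/3, -5/7, -2/7, -2/29, 2/3}, Interval(7, 29))), ProductSet({-48/7, -8/5, -3/17, 67/2}, {-37/3, -5/7, -2/7, -2/29, 2/3, 7, 49/3}), ProductSet(Interval(-48/7, 67/2), {7, 29}), ProductSet(Interval.Lopen(-48/7, 67/2), Interval.Lopen(7, 29)))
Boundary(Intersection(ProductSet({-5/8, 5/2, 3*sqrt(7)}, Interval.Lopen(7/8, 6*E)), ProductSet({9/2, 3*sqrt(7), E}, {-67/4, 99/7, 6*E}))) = ProductSet({3*sqrt(7)}, {99/7, 6*E})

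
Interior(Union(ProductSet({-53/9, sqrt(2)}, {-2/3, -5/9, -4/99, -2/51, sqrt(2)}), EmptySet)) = EmptySet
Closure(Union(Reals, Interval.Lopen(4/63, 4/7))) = Interval(-oo, oo)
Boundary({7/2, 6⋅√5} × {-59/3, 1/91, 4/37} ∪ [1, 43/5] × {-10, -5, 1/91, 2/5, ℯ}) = ({7/2, 6⋅√5} × {-59/3, 1/91, 4/37}) ∪ ([1, 43/5] × {-10, -5, 1/91, 2/5, ℯ})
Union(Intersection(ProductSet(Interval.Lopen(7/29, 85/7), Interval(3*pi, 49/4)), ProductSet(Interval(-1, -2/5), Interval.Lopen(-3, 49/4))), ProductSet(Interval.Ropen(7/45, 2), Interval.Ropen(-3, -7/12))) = ProductSet(Interval.Ropen(7/45, 2), Interval.Ropen(-3, -7/12))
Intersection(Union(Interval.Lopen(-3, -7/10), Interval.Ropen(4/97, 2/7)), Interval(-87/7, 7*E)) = Union(Interval.Lopen(-3, -7/10), Interval.Ropen(4/97, 2/7))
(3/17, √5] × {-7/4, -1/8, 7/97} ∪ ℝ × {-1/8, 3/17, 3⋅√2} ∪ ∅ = (ℝ × {-1/8, 3/17, 3⋅√2}) ∪ ((3/17, √5] × {-7/4, -1/8, 7/97})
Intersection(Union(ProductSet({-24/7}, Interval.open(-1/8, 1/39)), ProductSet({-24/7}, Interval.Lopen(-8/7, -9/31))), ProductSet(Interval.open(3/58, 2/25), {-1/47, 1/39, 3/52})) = EmptySet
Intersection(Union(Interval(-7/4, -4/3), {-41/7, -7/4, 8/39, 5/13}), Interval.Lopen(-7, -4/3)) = Union({-41/7}, Interval(-7/4, -4/3))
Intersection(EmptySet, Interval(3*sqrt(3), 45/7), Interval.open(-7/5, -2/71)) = EmptySet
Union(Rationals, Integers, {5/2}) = Rationals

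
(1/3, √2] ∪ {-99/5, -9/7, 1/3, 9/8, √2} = {-99/5, -9/7} ∪ [1/3, √2]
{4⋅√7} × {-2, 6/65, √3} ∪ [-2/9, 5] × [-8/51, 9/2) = ([-2/9, 5] × [-8/51, 9/2)) ∪ ({4⋅√7} × {-2, 6/65, √3})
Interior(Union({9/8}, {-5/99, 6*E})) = EmptySet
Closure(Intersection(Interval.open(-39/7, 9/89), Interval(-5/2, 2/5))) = Interval(-5/2, 9/89)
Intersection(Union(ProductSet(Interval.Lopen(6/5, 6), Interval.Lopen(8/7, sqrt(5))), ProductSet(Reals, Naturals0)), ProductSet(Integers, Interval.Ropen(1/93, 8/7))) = ProductSet(Integers, Range(1, 2, 1))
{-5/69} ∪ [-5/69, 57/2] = [-5/69, 57/2]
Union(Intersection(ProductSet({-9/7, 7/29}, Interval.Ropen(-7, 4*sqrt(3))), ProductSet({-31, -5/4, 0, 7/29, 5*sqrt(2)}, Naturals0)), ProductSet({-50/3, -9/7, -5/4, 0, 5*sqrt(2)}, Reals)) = Union(ProductSet({7/29}, Range(0, 7, 1)), ProductSet({-50/3, -9/7, -5/4, 0, 5*sqrt(2)}, Reals))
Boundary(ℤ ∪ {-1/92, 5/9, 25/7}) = ℤ ∪ {-1/92, 5/9, 25/7}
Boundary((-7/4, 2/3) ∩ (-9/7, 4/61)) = {-9/7, 4/61}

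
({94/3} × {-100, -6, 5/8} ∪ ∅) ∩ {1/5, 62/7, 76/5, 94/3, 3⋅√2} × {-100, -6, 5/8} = {94/3} × {-100, -6, 5/8}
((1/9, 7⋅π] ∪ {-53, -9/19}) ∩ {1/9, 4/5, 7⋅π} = {4/5, 7⋅π}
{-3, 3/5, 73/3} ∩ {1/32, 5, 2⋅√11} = ∅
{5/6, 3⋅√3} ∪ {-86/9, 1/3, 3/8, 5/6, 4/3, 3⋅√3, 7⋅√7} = {-86/9, 1/3, 3/8, 5/6, 4/3, 3⋅√3, 7⋅√7}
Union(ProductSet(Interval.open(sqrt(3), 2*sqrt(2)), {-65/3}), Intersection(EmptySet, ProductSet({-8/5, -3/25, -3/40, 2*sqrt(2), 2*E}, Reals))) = ProductSet(Interval.open(sqrt(3), 2*sqrt(2)), {-65/3})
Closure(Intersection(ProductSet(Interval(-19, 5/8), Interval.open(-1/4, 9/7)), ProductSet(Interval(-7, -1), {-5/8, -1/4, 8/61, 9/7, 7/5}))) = ProductSet(Interval(-7, -1), {8/61})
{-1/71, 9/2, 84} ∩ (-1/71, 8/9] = ∅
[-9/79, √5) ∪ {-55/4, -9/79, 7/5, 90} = {-55/4, 90} ∪ [-9/79, √5)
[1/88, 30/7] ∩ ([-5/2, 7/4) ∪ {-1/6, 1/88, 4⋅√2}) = [1/88, 7/4)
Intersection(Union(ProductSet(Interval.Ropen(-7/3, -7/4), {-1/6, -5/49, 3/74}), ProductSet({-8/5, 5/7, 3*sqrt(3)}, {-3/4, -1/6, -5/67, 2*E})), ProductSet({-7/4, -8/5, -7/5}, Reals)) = ProductSet({-8/5}, {-3/4, -1/6, -5/67, 2*E})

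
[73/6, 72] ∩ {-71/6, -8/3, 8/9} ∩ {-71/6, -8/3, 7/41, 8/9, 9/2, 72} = ∅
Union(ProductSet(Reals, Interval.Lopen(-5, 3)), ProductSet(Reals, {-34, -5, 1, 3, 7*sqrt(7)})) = ProductSet(Reals, Union({-34, 7*sqrt(7)}, Interval(-5, 3)))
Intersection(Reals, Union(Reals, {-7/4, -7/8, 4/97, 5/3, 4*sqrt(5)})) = Reals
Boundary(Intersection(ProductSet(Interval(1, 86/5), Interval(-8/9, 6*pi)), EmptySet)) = EmptySet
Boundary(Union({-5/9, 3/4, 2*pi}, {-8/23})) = {-5/9, -8/23, 3/4, 2*pi}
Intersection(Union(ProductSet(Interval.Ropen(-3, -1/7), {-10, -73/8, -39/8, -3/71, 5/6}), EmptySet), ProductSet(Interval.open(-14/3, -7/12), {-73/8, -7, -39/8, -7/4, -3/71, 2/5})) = ProductSet(Interval.Ropen(-3, -7/12), {-73/8, -39/8, -3/71})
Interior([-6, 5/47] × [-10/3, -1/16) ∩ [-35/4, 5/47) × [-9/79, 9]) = (-6, 5/47) × (-9/79, -1/16)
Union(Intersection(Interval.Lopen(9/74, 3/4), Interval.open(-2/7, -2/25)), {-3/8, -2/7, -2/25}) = {-3/8, -2/7, -2/25}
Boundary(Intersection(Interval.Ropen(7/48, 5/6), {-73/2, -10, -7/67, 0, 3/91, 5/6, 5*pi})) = EmptySet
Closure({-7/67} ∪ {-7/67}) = {-7/67}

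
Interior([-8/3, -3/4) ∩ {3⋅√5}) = ∅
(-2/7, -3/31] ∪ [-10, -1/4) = [-10, -3/31]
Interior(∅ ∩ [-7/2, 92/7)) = ∅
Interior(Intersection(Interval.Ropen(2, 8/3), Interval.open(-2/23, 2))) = EmptySet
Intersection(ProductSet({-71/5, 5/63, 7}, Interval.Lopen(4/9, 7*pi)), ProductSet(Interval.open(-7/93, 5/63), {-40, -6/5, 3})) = EmptySet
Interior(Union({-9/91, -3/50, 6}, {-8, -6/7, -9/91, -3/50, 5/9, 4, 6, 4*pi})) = EmptySet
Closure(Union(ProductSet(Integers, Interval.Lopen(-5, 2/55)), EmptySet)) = ProductSet(Integers, Interval(-5, 2/55))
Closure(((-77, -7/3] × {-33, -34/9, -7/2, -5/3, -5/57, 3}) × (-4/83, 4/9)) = ([-77, -7/3] × {-33, -34/9, -7/2, -5/3, -5/57, 3}) × [-4/83, 4/9]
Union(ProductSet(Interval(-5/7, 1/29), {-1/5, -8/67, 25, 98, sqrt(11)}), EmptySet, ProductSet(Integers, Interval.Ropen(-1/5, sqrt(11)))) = Union(ProductSet(Integers, Interval.Ropen(-1/5, sqrt(11))), ProductSet(Interval(-5/7, 1/29), {-1/5, -8/67, 25, 98, sqrt(11)}))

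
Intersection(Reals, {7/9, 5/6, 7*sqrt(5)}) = {7/9, 5/6, 7*sqrt(5)}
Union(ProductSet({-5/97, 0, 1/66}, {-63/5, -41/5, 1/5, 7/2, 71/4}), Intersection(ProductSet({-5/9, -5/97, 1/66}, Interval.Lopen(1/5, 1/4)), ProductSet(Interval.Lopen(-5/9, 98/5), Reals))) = Union(ProductSet({-5/97, 1/66}, Interval.Lopen(1/5, 1/4)), ProductSet({-5/97, 0, 1/66}, {-63/5, -41/5, 1/5, 7/2, 71/4}))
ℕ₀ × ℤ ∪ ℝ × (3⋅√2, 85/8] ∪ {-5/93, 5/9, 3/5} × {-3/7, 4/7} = (ℕ₀ × ℤ) ∪ ({-5/93, 5/9, 3/5} × {-3/7, 4/7}) ∪ (ℝ × (3⋅√2, 85/8])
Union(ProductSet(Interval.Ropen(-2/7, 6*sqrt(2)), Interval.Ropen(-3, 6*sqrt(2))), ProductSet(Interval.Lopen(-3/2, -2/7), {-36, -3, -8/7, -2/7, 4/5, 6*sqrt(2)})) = Union(ProductSet(Interval.Lopen(-3/2, -2/7), {-36, -3, -8/7, -2/7, 4/5, 6*sqrt(2)}), ProductSet(Interval.Ropen(-2/7, 6*sqrt(2)), Interval.Ropen(-3, 6*sqrt(2))))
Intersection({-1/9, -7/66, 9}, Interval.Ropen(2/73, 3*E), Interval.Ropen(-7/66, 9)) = EmptySet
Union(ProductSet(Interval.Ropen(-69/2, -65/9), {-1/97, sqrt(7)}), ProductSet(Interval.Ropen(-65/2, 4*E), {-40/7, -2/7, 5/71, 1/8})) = Union(ProductSet(Interval.Ropen(-69/2, -65/9), {-1/97, sqrt(7)}), ProductSet(Interval.Ropen(-65/2, 4*E), {-40/7, -2/7, 5/71, 1/8}))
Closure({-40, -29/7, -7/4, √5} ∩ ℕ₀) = ∅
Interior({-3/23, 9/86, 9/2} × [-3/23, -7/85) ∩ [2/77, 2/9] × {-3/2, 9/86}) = ∅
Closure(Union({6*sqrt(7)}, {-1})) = {-1, 6*sqrt(7)}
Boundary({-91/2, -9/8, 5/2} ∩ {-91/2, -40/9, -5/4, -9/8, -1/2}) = {-91/2, -9/8}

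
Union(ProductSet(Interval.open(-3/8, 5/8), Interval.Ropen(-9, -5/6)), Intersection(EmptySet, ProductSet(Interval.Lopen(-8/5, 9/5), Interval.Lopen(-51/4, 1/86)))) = ProductSet(Interval.open(-3/8, 5/8), Interval.Ropen(-9, -5/6))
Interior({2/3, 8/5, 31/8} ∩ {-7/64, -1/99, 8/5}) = ∅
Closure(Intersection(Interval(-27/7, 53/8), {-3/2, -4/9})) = {-3/2, -4/9}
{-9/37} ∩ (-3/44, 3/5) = ∅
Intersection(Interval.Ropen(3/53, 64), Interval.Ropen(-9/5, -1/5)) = EmptySet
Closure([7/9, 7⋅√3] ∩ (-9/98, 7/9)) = ∅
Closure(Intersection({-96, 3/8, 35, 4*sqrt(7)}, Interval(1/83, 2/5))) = {3/8}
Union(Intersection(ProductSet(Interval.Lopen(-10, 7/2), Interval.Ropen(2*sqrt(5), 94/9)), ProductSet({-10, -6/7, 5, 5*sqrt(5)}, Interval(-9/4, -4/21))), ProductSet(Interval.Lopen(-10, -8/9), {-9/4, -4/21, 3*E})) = ProductSet(Interval.Lopen(-10, -8/9), {-9/4, -4/21, 3*E})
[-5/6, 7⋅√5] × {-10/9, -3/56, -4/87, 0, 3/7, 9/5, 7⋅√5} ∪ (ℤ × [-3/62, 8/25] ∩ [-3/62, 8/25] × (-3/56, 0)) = ({0} × [-3/62, 0)) ∪ ([-5/6, 7⋅√5] × {-10/9, -3/56, -4/87, 0, 3/7, 9/5, 7⋅√5})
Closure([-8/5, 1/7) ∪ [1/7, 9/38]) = [-8/5, 9/38]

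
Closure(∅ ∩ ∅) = ∅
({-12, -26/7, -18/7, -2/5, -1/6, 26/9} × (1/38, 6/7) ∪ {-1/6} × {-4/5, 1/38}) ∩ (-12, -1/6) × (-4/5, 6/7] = {-26/7, -18/7, -2/5} × (1/38, 6/7)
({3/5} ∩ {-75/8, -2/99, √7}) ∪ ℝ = ℝ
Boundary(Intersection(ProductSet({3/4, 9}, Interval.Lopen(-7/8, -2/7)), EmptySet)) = EmptySet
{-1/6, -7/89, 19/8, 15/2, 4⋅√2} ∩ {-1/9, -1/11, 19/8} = {19/8}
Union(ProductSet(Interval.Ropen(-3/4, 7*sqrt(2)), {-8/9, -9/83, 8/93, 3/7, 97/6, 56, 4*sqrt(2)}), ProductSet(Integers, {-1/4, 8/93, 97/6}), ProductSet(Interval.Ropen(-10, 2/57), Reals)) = Union(ProductSet(Integers, {-1/4, 8/93, 97/6}), ProductSet(Interval.Ropen(-10, 2/57), Reals), ProductSet(Interval.Ropen(-3/4, 7*sqrt(2)), {-8/9, -9/83, 8/93, 3/7, 97/6, 56, 4*sqrt(2)}))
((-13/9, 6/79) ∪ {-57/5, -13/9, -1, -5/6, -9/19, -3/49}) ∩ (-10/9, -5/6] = (-10/9, -5/6]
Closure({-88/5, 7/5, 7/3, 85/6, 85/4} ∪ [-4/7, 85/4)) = {-88/5} ∪ [-4/7, 85/4]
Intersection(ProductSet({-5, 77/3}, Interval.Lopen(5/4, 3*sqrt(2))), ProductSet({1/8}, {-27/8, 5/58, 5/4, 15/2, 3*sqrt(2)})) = EmptySet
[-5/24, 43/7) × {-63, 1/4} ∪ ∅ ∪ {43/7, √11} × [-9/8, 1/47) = ([-5/24, 43/7) × {-63, 1/4}) ∪ ({43/7, √11} × [-9/8, 1/47))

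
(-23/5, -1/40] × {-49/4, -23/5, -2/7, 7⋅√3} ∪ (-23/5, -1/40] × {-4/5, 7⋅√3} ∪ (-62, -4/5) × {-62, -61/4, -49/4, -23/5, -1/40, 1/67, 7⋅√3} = ((-23/5, -1/40] × {-49/4, -23/5, -4/5, -2/7, 7⋅√3}) ∪ ((-62, -4/5) × {-62, -61/4, -49/4, -23/5, -1/40, 1/67, 7⋅√3})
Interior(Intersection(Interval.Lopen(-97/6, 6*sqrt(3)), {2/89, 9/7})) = EmptySet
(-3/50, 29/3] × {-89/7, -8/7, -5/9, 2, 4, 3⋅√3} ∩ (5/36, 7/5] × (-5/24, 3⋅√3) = (5/36, 7/5] × {2, 4}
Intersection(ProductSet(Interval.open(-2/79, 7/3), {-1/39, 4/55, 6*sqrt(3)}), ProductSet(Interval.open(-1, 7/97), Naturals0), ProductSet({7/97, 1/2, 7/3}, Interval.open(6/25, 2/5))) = EmptySet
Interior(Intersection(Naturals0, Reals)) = EmptySet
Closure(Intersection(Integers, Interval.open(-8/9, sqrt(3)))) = Range(0, 2, 1)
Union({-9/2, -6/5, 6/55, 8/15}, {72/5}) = {-9/2, -6/5, 6/55, 8/15, 72/5}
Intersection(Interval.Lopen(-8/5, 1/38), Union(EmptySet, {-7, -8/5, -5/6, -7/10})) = {-5/6, -7/10}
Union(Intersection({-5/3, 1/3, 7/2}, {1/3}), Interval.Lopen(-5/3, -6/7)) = Union({1/3}, Interval.Lopen(-5/3, -6/7))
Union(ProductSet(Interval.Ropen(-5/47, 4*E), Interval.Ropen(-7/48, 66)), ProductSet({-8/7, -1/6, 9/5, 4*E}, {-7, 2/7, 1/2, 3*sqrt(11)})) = Union(ProductSet({-8/7, -1/6, 9/5, 4*E}, {-7, 2/7, 1/2, 3*sqrt(11)}), ProductSet(Interval.Ropen(-5/47, 4*E), Interval.Ropen(-7/48, 66)))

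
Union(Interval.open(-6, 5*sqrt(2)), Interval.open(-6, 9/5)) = Interval.open(-6, 5*sqrt(2))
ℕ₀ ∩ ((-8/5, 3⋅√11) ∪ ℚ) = ℕ₀ ∪ {0, 1, …, 9}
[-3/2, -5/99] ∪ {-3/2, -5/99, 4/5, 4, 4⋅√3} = [-3/2, -5/99] ∪ {4/5, 4, 4⋅√3}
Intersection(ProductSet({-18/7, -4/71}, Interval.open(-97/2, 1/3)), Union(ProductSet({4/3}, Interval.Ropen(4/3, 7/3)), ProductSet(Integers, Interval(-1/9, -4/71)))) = EmptySet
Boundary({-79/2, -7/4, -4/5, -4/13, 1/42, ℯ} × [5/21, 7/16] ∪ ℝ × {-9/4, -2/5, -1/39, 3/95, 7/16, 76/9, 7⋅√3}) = ({-79/2, -7/4, -4/5, -4/13, 1/42, ℯ} × [5/21, 7/16]) ∪ (ℝ × {-9/4, -2/5, -1/39, 3/95, 7/16, 76/9, 7⋅√3})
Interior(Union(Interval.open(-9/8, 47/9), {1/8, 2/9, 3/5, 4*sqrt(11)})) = Interval.open(-9/8, 47/9)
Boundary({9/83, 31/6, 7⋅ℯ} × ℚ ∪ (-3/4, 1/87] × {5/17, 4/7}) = ({9/83, 31/6, 7⋅ℯ} × ℝ) ∪ ([-3/4, 1/87] × {5/17, 4/7})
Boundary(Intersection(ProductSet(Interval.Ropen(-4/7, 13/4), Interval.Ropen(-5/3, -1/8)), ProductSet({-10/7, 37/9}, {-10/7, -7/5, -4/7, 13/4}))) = EmptySet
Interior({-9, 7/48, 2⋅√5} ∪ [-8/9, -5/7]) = (-8/9, -5/7)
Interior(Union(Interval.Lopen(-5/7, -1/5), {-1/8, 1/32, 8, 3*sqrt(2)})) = Interval.open(-5/7, -1/5)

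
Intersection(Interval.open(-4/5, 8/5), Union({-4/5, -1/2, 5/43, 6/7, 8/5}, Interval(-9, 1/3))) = Union({6/7}, Interval.Lopen(-4/5, 1/3))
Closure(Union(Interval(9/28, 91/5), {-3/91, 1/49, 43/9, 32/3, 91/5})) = Union({-3/91, 1/49}, Interval(9/28, 91/5))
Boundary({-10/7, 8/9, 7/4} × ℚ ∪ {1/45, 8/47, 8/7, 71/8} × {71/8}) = ({-10/7, 8/9, 7/4} × ℝ) ∪ ({1/45, 8/47, 8/7, 71/8} × {71/8})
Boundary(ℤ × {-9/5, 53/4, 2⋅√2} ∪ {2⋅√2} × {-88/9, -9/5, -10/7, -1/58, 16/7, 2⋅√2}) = (ℤ × {-9/5, 53/4, 2⋅√2}) ∪ ({2⋅√2} × {-88/9, -9/5, -10/7, -1/58, 16/7, 2⋅√2})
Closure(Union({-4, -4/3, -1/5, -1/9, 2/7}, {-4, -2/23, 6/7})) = {-4, -4/3, -1/5, -1/9, -2/23, 2/7, 6/7}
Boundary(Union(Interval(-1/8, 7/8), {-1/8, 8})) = {-1/8, 7/8, 8}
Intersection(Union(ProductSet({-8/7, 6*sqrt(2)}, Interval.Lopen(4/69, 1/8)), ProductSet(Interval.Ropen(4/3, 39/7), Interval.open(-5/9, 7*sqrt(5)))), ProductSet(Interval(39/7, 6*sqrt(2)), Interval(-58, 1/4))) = ProductSet({6*sqrt(2)}, Interval.Lopen(4/69, 1/8))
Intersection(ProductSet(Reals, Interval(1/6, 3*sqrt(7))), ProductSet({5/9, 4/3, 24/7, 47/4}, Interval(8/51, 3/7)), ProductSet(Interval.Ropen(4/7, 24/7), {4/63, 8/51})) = EmptySet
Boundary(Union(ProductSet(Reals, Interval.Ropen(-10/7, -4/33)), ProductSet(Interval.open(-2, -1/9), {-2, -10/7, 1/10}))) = Union(ProductSet(Interval(-2, -1/9), {-2, -10/7, 1/10}), ProductSet(Reals, {-10/7, -4/33}))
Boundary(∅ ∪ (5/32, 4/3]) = {5/32, 4/3}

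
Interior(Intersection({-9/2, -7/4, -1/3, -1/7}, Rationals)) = EmptySet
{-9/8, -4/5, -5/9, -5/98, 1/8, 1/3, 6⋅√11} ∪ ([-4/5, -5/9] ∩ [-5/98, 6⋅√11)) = {-9/8, -4/5, -5/9, -5/98, 1/8, 1/3, 6⋅√11}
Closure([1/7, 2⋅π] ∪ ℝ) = (-∞, ∞)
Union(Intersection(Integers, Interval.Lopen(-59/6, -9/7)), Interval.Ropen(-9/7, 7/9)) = Union(Interval.Ropen(-9/7, 7/9), Range(-9, -1, 1))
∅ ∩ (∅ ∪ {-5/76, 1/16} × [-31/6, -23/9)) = ∅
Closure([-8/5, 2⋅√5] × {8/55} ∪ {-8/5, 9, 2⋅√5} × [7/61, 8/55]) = ([-8/5, 2⋅√5] × {8/55}) ∪ ({-8/5, 9, 2⋅√5} × [7/61, 8/55])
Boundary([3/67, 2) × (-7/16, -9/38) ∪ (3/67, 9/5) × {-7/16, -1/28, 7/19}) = ({3/67, 2} × [-7/16, -9/38]) ∪ ([3/67, 2] × {-7/16, -9/38}) ∪ ([3/67, 9/5] × {-7/16, -1/28, 7/19})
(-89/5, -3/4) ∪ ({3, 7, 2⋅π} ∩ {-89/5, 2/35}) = (-89/5, -3/4)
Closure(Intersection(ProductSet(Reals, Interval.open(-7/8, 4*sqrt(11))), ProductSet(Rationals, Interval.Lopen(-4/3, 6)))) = ProductSet(Reals, Interval(-7/8, 6))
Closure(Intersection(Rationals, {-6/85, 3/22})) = {-6/85, 3/22}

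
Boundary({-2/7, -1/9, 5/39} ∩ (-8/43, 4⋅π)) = {-1/9, 5/39}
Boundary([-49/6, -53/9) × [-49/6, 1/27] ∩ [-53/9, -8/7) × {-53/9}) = ∅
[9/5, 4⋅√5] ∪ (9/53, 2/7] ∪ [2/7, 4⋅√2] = (9/53, 4⋅√5]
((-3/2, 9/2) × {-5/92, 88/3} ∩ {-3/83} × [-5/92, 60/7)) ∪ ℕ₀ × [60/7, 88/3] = ({-3/83} × {-5/92}) ∪ (ℕ₀ × [60/7, 88/3])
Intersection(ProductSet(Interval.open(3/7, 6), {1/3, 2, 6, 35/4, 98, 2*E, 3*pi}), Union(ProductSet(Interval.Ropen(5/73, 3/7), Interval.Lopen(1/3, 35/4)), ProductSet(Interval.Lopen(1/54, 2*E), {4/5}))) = EmptySet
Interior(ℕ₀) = ∅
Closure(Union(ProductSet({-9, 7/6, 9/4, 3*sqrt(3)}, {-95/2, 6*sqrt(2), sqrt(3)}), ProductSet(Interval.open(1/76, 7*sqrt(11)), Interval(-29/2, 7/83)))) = Union(ProductSet({-9, 7/6, 9/4, 3*sqrt(3)}, {-95/2, 6*sqrt(2), sqrt(3)}), ProductSet(Interval(1/76, 7*sqrt(11)), Interval(-29/2, 7/83)))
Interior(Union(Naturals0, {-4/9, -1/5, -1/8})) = EmptySet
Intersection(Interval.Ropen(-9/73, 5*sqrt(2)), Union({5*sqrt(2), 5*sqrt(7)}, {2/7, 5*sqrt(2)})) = {2/7}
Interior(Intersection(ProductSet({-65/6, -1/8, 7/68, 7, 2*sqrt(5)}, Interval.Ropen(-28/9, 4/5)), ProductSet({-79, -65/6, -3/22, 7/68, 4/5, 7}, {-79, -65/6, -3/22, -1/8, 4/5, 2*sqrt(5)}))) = EmptySet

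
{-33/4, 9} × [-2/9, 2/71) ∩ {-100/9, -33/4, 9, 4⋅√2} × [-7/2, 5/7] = {-33/4, 9} × [-2/9, 2/71)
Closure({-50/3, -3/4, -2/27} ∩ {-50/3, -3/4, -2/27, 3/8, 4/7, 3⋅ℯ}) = {-50/3, -3/4, -2/27}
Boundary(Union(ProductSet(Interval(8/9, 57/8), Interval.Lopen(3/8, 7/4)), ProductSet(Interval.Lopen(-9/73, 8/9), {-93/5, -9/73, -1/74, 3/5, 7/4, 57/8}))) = Union(ProductSet({8/9, 57/8}, Interval(3/8, 7/4)), ProductSet(Interval(-9/73, 8/9), {-93/5, -9/73, -1/74, 3/5, 7/4, 57/8}), ProductSet(Interval(8/9, 57/8), {3/8, 7/4}))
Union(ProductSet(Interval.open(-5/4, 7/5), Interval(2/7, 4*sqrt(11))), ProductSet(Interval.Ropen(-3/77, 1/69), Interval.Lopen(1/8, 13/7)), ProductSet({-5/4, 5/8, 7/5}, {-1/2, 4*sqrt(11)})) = Union(ProductSet({-5/4, 5/8, 7/5}, {-1/2, 4*sqrt(11)}), ProductSet(Interval.open(-5/4, 7/5), Interval(2/7, 4*sqrt(11))), ProductSet(Interval.Ropen(-3/77, 1/69), Interval.Lopen(1/8, 13/7)))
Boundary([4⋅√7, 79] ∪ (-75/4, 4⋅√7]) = {-75/4, 79}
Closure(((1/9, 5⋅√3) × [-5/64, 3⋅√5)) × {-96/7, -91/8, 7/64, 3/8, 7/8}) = (({1/9, 5⋅√3} × [-5/64, 3⋅√5]) ∪ ([1/9, 5⋅√3] × {-5/64, 3⋅√5}) ∪ ((1/9, 5⋅√3) × [-5/64, 3⋅√5))) × {-96/7, -91/8, 7/64, 3/8, 7/8}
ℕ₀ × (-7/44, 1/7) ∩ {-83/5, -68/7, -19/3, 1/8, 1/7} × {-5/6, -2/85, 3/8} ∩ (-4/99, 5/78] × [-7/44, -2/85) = ∅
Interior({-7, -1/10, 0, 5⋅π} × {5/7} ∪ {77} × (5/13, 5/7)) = ∅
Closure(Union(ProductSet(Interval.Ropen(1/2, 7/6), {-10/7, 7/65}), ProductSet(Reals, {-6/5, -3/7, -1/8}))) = Union(ProductSet(Interval(1/2, 7/6), {-10/7, 7/65}), ProductSet(Reals, {-6/5, -3/7, -1/8}))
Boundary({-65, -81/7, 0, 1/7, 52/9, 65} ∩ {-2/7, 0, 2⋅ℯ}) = {0}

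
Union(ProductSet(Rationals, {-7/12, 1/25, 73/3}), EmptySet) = ProductSet(Rationals, {-7/12, 1/25, 73/3})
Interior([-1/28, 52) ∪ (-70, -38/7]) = (-70, -38/7) ∪ (-1/28, 52)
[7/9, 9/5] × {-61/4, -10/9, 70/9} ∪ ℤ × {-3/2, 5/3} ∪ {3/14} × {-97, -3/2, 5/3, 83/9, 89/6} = (ℤ × {-3/2, 5/3}) ∪ ({3/14} × {-97, -3/2, 5/3, 83/9, 89/6}) ∪ ([7/9, 9/5] × {-61/4, -10/9, 70/9})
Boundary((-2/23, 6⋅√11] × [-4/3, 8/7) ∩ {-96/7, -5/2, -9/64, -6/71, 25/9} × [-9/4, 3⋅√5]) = {-6/71, 25/9} × [-4/3, 8/7]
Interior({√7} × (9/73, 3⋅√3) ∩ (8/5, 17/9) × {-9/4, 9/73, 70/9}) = ∅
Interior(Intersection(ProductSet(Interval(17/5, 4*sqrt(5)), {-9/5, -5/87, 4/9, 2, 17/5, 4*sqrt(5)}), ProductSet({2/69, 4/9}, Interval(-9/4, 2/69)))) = EmptySet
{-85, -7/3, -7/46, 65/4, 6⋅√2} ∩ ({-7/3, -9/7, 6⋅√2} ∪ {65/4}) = {-7/3, 65/4, 6⋅√2}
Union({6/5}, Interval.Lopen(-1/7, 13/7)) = Interval.Lopen(-1/7, 13/7)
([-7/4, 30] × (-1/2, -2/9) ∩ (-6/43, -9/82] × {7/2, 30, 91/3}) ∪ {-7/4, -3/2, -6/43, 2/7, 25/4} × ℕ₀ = {-7/4, -3/2, -6/43, 2/7, 25/4} × ℕ₀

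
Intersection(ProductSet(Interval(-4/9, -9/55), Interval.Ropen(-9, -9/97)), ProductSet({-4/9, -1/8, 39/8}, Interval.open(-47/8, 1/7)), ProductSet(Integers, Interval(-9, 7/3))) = EmptySet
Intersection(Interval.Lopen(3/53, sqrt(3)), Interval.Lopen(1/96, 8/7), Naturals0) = Range(1, 2, 1)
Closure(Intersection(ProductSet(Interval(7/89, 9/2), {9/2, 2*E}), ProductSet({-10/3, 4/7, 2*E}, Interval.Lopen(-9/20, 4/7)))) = EmptySet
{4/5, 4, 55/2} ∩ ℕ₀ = {4}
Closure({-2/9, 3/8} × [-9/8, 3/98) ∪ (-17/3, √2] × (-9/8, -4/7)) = ({-2/9, 3/8} × [-9/8, 3/98]) ∪ ({-17/3, √2} × [-9/8, -4/7]) ∪ ([-17/3, √2] × {-9/8, -4/7}) ∪ ((-17/3, √2] × (-9/8, -4/7))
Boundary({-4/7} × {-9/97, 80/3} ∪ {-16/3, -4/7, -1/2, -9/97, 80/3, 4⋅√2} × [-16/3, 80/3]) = {-16/3, -4/7, -1/2, -9/97, 80/3, 4⋅√2} × [-16/3, 80/3]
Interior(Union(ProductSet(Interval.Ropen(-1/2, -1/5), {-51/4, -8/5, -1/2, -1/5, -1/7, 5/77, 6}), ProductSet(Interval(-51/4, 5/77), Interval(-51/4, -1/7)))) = ProductSet(Interval.open(-51/4, 5/77), Interval.open(-51/4, -1/7))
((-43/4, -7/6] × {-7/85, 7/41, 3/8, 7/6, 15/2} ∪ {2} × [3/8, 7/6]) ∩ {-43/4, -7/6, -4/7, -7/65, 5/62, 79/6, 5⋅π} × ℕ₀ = ∅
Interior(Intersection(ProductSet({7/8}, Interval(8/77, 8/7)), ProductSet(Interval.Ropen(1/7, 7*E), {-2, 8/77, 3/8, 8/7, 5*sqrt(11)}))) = EmptySet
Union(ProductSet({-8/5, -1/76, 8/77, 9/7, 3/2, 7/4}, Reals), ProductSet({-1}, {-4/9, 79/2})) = Union(ProductSet({-1}, {-4/9, 79/2}), ProductSet({-8/5, -1/76, 8/77, 9/7, 3/2, 7/4}, Reals))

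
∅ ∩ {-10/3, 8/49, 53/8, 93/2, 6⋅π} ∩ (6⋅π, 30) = ∅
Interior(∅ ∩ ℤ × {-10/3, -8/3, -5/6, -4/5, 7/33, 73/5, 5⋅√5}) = ∅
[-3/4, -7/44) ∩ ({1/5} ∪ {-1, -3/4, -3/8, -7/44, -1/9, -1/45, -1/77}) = {-3/4, -3/8}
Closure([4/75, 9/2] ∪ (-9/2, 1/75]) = [-9/2, 1/75] ∪ [4/75, 9/2]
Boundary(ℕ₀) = ℕ₀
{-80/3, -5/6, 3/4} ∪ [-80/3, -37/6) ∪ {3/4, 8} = [-80/3, -37/6) ∪ {-5/6, 3/4, 8}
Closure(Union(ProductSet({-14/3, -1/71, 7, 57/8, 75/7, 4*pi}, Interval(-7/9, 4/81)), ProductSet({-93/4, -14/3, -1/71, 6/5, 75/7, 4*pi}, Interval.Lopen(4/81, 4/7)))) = Union(ProductSet({-93/4, -14/3, -1/71, 6/5, 75/7, 4*pi}, Interval(4/81, 4/7)), ProductSet({-14/3, -1/71, 7, 57/8, 75/7, 4*pi}, Interval(-7/9, 4/81)))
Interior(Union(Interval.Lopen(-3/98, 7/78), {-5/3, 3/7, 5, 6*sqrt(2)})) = Interval.open(-3/98, 7/78)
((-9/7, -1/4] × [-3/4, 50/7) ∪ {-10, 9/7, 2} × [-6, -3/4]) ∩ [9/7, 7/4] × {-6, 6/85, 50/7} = {9/7} × {-6}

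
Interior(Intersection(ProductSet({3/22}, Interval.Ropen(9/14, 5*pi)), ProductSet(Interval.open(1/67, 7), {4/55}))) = EmptySet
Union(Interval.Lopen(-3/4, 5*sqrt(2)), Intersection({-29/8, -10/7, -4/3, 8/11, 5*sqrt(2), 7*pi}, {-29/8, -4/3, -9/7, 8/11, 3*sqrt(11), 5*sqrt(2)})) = Union({-29/8, -4/3}, Interval.Lopen(-3/4, 5*sqrt(2)))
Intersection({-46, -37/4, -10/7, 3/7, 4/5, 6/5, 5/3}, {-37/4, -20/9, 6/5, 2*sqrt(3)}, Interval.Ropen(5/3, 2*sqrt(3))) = EmptySet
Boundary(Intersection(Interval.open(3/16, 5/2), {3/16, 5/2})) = EmptySet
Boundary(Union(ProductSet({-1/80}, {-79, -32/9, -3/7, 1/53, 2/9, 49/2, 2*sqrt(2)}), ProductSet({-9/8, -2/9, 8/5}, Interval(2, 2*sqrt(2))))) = Union(ProductSet({-1/80}, {-79, -32/9, -3/7, 1/53, 2/9, 49/2, 2*sqrt(2)}), ProductSet({-9/8, -2/9, 8/5}, Interval(2, 2*sqrt(2))))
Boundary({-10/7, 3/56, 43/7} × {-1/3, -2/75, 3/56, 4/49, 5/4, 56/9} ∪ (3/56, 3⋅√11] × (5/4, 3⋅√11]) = ({-10/7, 3/56} × {-1/3, -2/75, 3/56, 4/49, 5/4, 56/9}) ∪ ({-10/7, 3/56, 43/7} × {-1/3, -2/75, 3/56, 4/49, 5/4}) ∪ ({3/56, 3⋅√11} × [5/4, 3⋅√11]) ∪ ([3/56, 3⋅√11] × {5/4, 3⋅√11})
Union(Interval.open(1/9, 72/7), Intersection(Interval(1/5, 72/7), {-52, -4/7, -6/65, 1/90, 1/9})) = Interval.open(1/9, 72/7)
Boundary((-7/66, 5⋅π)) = {-7/66, 5⋅π}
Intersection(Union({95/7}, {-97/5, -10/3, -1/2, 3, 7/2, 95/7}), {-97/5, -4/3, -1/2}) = {-97/5, -1/2}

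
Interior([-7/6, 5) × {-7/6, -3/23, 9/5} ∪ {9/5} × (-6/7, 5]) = ∅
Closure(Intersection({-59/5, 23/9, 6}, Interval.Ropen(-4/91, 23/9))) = EmptySet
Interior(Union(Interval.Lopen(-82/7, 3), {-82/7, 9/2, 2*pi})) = Interval.open(-82/7, 3)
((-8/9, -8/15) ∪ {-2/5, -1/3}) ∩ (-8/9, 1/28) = (-8/9, -8/15) ∪ {-2/5, -1/3}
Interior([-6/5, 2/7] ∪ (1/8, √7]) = (-6/5, √7)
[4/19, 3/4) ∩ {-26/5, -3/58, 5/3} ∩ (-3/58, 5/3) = ∅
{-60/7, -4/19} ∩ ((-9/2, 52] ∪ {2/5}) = {-4/19}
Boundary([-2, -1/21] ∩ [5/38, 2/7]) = ∅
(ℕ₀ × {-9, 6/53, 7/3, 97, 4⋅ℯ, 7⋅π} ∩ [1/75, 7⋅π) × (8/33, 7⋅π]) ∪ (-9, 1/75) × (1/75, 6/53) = ((-9, 1/75) × (1/75, 6/53)) ∪ ({1, 2, …, 21} × {7/3, 4⋅ℯ, 7⋅π})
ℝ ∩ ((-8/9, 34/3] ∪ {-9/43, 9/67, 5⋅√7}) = (-8/9, 34/3] ∪ {5⋅√7}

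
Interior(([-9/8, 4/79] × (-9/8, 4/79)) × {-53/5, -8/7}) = ∅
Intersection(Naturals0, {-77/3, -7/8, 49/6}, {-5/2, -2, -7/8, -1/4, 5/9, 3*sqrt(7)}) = EmptySet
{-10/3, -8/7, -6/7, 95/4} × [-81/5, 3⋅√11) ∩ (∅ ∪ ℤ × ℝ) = ∅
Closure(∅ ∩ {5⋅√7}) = ∅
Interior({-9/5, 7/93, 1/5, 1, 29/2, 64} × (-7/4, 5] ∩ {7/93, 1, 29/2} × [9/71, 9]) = ∅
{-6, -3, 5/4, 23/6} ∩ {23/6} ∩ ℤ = ∅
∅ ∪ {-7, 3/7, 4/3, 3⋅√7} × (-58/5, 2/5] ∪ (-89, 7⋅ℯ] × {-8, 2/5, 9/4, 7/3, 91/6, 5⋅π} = ({-7, 3/7, 4/3, 3⋅√7} × (-58/5, 2/5]) ∪ ((-89, 7⋅ℯ] × {-8, 2/5, 9/4, 7/3, 91/6, 5⋅π})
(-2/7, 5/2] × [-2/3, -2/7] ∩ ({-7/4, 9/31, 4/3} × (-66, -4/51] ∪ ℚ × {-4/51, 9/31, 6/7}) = {9/31, 4/3} × [-2/3, -2/7]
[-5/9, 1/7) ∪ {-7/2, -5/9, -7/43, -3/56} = {-7/2} ∪ [-5/9, 1/7)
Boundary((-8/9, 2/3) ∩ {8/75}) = {8/75}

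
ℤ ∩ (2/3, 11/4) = {1, 2}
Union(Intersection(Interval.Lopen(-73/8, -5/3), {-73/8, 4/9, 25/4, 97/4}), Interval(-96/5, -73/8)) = Interval(-96/5, -73/8)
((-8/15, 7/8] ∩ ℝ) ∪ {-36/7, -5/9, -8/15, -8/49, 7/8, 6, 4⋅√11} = {-36/7, -5/9, 6, 4⋅√11} ∪ [-8/15, 7/8]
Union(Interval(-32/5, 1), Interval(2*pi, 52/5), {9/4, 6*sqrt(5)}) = Union({9/4, 6*sqrt(5)}, Interval(-32/5, 1), Interval(2*pi, 52/5))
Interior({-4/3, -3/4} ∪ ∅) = ∅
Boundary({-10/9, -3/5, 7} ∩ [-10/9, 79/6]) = {-10/9, -3/5, 7}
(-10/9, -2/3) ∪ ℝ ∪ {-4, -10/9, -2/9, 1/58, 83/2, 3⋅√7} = (-∞, ∞)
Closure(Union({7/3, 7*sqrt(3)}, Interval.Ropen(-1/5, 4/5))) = Union({7/3, 7*sqrt(3)}, Interval(-1/5, 4/5))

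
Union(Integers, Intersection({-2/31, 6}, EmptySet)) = Integers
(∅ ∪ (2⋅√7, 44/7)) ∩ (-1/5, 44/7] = (2⋅√7, 44/7)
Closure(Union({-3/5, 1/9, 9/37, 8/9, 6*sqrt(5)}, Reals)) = Reals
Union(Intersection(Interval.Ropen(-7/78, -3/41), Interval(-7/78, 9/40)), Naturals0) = Union(Interval.Ropen(-7/78, -3/41), Naturals0)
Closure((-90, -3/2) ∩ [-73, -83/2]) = [-73, -83/2]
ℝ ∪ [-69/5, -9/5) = (-∞, ∞)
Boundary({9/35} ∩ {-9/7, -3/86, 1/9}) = ∅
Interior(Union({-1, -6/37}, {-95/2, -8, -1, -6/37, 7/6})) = EmptySet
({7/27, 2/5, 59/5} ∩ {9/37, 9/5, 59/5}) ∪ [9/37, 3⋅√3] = [9/37, 3⋅√3] ∪ {59/5}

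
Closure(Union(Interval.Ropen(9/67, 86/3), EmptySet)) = Interval(9/67, 86/3)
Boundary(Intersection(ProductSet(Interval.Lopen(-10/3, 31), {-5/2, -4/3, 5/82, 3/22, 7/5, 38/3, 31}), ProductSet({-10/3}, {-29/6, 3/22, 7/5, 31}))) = EmptySet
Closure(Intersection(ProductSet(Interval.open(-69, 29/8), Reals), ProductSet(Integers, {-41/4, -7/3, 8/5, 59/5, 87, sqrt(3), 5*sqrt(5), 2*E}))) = ProductSet(Range(-68, 4, 1), {-41/4, -7/3, 8/5, 59/5, 87, sqrt(3), 5*sqrt(5), 2*E})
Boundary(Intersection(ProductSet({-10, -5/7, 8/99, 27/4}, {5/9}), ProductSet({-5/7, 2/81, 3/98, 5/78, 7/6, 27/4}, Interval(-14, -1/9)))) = EmptySet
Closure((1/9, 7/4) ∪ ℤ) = ℤ ∪ [1/9, 7/4]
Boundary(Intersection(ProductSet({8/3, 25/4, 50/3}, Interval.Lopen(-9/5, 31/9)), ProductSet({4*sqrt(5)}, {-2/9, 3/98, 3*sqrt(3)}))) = EmptySet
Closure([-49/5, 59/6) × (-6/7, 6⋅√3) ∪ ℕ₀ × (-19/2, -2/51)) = (ℕ₀ × [-19/2, -2/51)) ∪ (ℕ₀ \ (-49/5, 59/6) × [-19/2, -2/51]) ∪ ({-49/5, 59/6} × [-6/7, 6⋅√3]) ∪ ([-49/5, 59/6] × {-6/7, 6⋅√3}) ∪ ([-49/5, 59/6) × (-6/7, 6⋅√3))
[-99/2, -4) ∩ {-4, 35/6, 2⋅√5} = ∅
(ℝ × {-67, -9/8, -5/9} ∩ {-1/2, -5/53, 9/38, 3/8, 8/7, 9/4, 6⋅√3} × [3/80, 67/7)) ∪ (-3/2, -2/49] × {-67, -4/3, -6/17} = (-3/2, -2/49] × {-67, -4/3, -6/17}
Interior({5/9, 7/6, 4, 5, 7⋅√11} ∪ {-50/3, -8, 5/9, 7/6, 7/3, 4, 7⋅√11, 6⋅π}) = ∅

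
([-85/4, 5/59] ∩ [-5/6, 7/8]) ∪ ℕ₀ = [-5/6, 5/59] ∪ ℕ₀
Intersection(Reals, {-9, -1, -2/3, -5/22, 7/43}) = {-9, -1, -2/3, -5/22, 7/43}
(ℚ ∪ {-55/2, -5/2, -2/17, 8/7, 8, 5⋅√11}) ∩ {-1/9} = {-1/9}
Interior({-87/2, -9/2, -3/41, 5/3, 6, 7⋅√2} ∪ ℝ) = ℝ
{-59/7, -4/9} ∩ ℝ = {-59/7, -4/9}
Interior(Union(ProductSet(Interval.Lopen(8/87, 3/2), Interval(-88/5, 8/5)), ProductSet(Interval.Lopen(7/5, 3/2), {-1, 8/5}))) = ProductSet(Interval.open(8/87, 3/2), Interval.open(-88/5, 8/5))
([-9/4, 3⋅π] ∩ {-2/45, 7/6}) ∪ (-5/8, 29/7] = (-5/8, 29/7]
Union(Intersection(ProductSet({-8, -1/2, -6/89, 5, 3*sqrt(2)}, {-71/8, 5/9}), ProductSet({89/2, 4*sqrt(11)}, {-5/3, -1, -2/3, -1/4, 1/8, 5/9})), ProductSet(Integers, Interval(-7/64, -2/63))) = ProductSet(Integers, Interval(-7/64, -2/63))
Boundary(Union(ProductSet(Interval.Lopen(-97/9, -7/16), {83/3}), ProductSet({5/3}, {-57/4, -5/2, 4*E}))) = Union(ProductSet({5/3}, {-57/4, -5/2, 4*E}), ProductSet(Interval(-97/9, -7/16), {83/3}))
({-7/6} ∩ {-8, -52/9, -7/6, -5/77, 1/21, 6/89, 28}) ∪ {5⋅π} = {-7/6, 5⋅π}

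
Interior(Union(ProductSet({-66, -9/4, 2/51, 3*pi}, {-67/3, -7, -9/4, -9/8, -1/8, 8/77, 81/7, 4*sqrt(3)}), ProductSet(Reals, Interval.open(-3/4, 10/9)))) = ProductSet(Reals, Interval.open(-3/4, 10/9))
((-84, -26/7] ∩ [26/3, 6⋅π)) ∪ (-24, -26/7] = (-24, -26/7]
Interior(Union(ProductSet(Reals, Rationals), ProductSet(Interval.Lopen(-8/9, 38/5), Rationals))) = EmptySet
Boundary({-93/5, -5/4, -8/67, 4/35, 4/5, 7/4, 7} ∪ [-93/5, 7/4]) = {-93/5, 7/4, 7}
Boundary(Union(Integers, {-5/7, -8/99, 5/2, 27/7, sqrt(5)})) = Union({-5/7, -8/99, 5/2, 27/7, sqrt(5)}, Integers)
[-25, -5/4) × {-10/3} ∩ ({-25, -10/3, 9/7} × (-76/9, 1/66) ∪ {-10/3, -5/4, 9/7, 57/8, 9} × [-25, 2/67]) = {-25, -10/3} × {-10/3}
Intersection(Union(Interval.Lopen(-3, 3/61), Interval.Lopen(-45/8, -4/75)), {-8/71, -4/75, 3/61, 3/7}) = {-8/71, -4/75, 3/61}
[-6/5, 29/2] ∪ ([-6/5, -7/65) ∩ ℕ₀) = [-6/5, 29/2]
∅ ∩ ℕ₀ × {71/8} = ∅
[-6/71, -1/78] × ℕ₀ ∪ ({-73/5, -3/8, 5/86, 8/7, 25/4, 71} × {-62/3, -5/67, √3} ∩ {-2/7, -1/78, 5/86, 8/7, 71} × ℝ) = ([-6/71, -1/78] × ℕ₀) ∪ ({5/86, 8/7, 71} × {-62/3, -5/67, √3})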